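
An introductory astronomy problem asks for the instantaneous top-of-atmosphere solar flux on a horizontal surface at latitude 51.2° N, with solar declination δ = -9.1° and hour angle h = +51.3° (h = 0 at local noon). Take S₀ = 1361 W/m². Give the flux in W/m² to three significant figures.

cos θ_z = sin φ sin δ + cos φ cos δ cos h = -0.123259 + 0.386848 = 0.263589.
Flux = S₀ · cos θ_z = 1361 × 0.263589 = 358.7 W/m².

359 W/m²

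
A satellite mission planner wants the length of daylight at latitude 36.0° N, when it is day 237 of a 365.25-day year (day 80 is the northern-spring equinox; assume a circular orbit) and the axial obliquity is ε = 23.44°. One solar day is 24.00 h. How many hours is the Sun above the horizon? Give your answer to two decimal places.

12.96 h

Solar longitude: L_s = 360° × (237 − 80)/365.25 = 154.743°.
sin δ = sin 23.44° × sin 154.743° = 0.16973, so δ = +9.772°.
cos h₀ = −tan ϕ · tan δ = −tan(+36.0°) × tan(+9.772°) = -0.1251, so h₀ = 1.6963 rad = 97.19°.
Daylight = 2h₀/(2π) × 24.00 h = (1.6963/π) × 24.00 = 12.96 h.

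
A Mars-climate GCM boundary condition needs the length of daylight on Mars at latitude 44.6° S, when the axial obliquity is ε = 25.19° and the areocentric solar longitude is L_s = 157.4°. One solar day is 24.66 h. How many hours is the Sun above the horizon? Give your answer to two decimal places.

11.04 h

sin δ = sin 25.19° × sin 157.4° = 0.16356, so δ = +9.414°.
cos h₀ = −tan ϕ · tan δ = −tan(-44.6°) × tan(+9.414°) = 0.1635, so h₀ = 1.4066 rad = 80.59°.
Daylight = 2h₀/(2π) × 24.66 h = (1.4066/π) × 24.66 = 11.04 h.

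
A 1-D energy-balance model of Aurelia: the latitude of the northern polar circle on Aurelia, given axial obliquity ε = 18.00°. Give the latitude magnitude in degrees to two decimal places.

72.00°

The polar circle is the lowest latitude that experiences at least one full rotation of continuous daylight at the northern-summer solstice; it lies at |ϕ| = 90° − ε = 90° − 18.00° = 72.00°.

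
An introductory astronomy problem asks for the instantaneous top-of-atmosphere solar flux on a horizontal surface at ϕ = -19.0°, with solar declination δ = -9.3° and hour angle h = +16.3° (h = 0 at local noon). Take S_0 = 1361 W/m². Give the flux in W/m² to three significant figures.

cos θ_z = sin ϕ sin δ + cos ϕ cos δ cos h = 0.052613 + 0.895585 = 0.948198.
Flux = S_0 · cos θ_z = 1361 × 0.948198 = 1290 W/m².

1.29e+03 W/m²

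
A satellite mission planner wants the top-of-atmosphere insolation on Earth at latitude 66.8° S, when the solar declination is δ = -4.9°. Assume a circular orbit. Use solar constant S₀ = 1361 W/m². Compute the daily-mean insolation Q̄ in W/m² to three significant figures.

Q̄ ≈ 227 W/m²

cos H₀ = −tan(-66.8°) tan(-4.900°) = -0.2000, H₀ = 1.7722 rad.
Bracket: H₀ sin φ sin δ + cos φ cos δ sin H₀ = 1.7722×-0.91914×-0.08542 + 0.39394×0.99635×0.97979 = 0.139141 + 0.384570 = 0.523711.
Q̄ = (S₀/π) × [bracket] = (1361/π) × 0.523711 = 226.9 W/m².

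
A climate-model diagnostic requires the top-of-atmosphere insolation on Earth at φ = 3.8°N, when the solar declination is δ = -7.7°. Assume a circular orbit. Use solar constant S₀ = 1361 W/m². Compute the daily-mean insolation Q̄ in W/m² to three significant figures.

Q̄ ≈ 422 W/m²

cos H₀ = −tan(+3.8°) tan(-7.700°) = 0.0090, H₀ = 1.5618 rad.
Bracket: H₀ sin φ sin δ + cos φ cos δ sin H₀ = 1.5618×0.06627×-0.13399 + 0.99780×0.99098×0.99996 = -0.013868 + 0.988760 = 0.974892.
Q̄ = (S₀/π) × [bracket] = (1361/π) × 0.974892 = 422.3 W/m².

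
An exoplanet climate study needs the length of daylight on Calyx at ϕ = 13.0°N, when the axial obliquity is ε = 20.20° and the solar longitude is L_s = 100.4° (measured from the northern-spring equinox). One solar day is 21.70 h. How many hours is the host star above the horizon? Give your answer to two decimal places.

Solar declination: sin δ = sin ε · sin L_s = sin 20.20° × sin 100.4° = 0.33963, so δ = +19.854°.
cos h₀ = −tan ϕ · tan δ = −tan(+13.0°) × tan(+19.854°) = -0.0834, so h₀ = 1.6543 rad = 94.78°.
Daylight = 2h₀/(2π) × 21.70 h = (1.6543/π) × 21.70 = 11.43 h.

11.43 h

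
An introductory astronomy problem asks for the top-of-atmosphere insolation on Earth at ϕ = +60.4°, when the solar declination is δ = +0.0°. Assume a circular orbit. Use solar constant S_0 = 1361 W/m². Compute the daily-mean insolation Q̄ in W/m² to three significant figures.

Q̄ ≈ 214 W/m²

cos h₀ = −tan(+60.4°) tan(+0.000°) = -0.0000, h₀ = 1.5708 rad.
Bracket: h₀ sin ϕ sin δ + cos ϕ cos δ sin h₀ = 1.5708×0.86949×0.00000 + 0.49394×1.00000×1.00000 = 0.000000 + 0.493940 = 0.493940.
Q̄ = (S_0/π) × [bracket] = (1361/π) × 0.493940 = 214.0 W/m².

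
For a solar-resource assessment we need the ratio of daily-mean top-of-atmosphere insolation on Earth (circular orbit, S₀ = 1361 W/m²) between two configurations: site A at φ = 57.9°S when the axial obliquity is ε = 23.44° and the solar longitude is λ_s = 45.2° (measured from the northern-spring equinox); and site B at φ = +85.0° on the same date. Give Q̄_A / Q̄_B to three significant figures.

Q̄_A / Q̄_B ≈ 0.217

— Configuration A (φ=-57.9°):
Solar declination: sin δ = sin ε · sin λ_s = sin 23.44° × sin 45.2° = 0.28226, so δ = +16.395°.
cos H₀ = −tan(-57.9°) tan(+16.395°) = 0.4690, H₀ = 1.0826 rad.
Bracket: H₀ sin φ sin δ + cos φ cos δ sin H₀ = 1.0826×-0.84712×0.28226 + 0.53140×0.95934×0.88318 = -0.258858 + 0.450239 = 0.191381.
Q̄ = (S₀/π) × [bracket] = (1361/π) × 0.191381 = 82.910 W/m².
— Configuration B (φ=+85.0°):
cos H₀ = −tan(+85.0°) tan(+16.395°) = -3.3630 ≤ −1 ⇒ polar day, H₀ = π.
Bracket: H₀ sin φ sin δ + cos φ cos δ sin H₀ = 3.1416×0.99619×0.28226 + 0.08716×0.95934×0.00000 = 0.883370 + 0.000000 = 0.883370.
Q̄ = (S₀/π) × [bracket] = (1361/π) × 0.883370 = 382.69 W/m².
Ratio Q̄_A / Q̄_B = 82.910 / 382.69 = 0.2167.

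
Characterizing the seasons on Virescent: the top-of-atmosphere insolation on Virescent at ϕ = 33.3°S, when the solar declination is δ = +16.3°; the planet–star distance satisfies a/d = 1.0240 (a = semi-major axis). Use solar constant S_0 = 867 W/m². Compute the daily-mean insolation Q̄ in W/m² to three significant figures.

cos h₀ = −tan(-33.3°) tan(+16.300°) = 0.1921, h₀ = 1.3775 rad.
Bracket: h₀ sin ϕ sin δ + cos ϕ cos δ sin h₀ = 1.3775×-0.54902×0.28067 + 0.83581×0.95981×0.98138 = -0.212264 + 0.787281 = 0.575017.
Inverse-square distance factor (a/d)² = 1.0240² = 1.048576.
Q̄ = (S_0/π) × 1.048576 × [bracket] = (867/π) × 1.048576 × 0.575017 = 166.4 W/m².

Q̄ ≈ 166 W/m²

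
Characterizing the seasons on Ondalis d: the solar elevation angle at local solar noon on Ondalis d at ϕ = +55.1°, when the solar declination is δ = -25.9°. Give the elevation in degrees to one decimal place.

9.0°

At local noon the hour angle is zero, so the zenith angle equals |ϕ − δ| = |+55.1° − (-25.900°)| = 81.000°.
Elevation = 90° − 81.000° = 9.0°.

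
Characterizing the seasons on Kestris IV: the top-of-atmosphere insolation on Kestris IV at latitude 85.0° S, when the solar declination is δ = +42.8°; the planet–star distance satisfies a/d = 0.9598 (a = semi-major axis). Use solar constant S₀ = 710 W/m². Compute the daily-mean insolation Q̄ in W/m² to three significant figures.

cos H₀ = −tan(-85.0°) tan(+42.800°) = 10.5843 ≥ 1 ⇒ polar night, H₀ = 0 and Q̄ = 0.
Inverse-square distance factor (a/d)² = 0.9598² = 0.921216.

Q̄ ≈ 0.00 W/m²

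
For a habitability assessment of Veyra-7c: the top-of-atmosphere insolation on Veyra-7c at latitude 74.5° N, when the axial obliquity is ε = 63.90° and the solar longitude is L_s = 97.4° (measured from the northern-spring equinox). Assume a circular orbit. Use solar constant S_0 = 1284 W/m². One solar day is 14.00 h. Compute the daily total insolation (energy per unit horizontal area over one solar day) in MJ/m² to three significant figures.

55.5 MJ/m²

Solar declination: sin δ = sin ε · sin L_s = sin 63.90° × sin 97.4° = 0.89055, so δ = +62.942°.
cos h₀ = −tan(+74.5°) tan(+62.942°) = -7.0593 ≤ −1 ⇒ polar day, h₀ = π.
Bracket: h₀ sin ϕ sin δ + cos ϕ cos δ sin h₀ = 3.1416×0.96363×0.89055 + 0.26724×0.45489×0.00000 = 2.695998 + 0.000000 = 2.695998.
Q̄ = (S_0/π) × [bracket] = (1284/π) × 2.695998 = 1101.9 W/m².
Daily total = Q̄ × 14.00 h × 3600 s/h = 1101.9 × 14.00 × 3600 / 10⁶ = 55.54 MJ/m².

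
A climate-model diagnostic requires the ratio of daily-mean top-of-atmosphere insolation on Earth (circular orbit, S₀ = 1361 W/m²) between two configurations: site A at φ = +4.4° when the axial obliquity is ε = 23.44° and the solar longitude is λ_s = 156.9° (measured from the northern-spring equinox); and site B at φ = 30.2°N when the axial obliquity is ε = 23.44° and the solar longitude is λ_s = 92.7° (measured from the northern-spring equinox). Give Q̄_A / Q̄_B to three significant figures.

Q̄_A / Q̄_B ≈ 0.886

— Configuration A (φ=+4.4°):
Solar declination: sin δ = sin ε · sin λ_s = sin 23.44° × sin 156.9° = 0.15607, so δ = +8.979°.
cos H₀ = −tan(+4.4°) tan(+8.979°) = -0.0122, H₀ = 1.5830 rad.
Bracket: H₀ sin φ sin δ + cos φ cos δ sin H₀ = 1.5830×0.07672×0.15607 + 0.99705×0.98775×0.99993 = 0.018954 + 0.984767 = 1.003721.
Q̄ = (S₀/π) × [bracket] = (1361/π) × 1.003721 = 434.83 W/m².
— Configuration B (φ=+30.2°):
Solar declination: sin δ = sin ε · sin λ_s = sin 23.44° × sin 92.7° = 0.39735, so δ = +23.412°.
cos H₀ = −tan(+30.2°) tan(+23.412°) = -0.2520, H₀ = 1.8256 rad.
Bracket: H₀ sin φ sin δ + cos φ cos δ sin H₀ = 1.8256×0.50302×0.39735 + 0.86427×0.91767×0.96772 = 0.364892 + 0.767513 = 1.132405.
Q̄ = (S₀/π) × [bracket] = (1361/π) × 1.132405 = 490.58 W/m².
Ratio Q̄_A / Q̄_B = 434.83 / 490.58 = 0.8864.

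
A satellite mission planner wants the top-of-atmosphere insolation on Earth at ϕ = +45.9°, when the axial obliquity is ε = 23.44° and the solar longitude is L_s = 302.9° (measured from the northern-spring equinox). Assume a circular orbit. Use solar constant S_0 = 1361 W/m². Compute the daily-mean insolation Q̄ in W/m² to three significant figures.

Solar declination: sin δ = sin ε · sin L_s = sin 23.44° × sin 302.9° = -0.33399, so δ = -19.511°.
cos h₀ = −tan(+45.9°) tan(-19.511°) = 0.3656, h₀ = 1.1965 rad.
Bracket: h₀ sin ϕ sin δ + cos ϕ cos δ sin h₀ = 1.1965×0.71813×-0.33399 + 0.69591×0.94258×0.93075 = -0.286978 + 0.610526 = 0.323548.
Q̄ = (S_0/π) × [bracket] = (1361/π) × 0.323548 = 140.2 W/m².

Q̄ ≈ 140 W/m²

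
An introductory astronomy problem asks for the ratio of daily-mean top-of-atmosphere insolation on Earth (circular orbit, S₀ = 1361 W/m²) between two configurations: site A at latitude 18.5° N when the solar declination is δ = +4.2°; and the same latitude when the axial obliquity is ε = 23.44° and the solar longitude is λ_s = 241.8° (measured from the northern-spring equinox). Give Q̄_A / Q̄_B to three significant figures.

Q̄_A / Q̄_B ≈ 1.36

— Configuration A (φ=+18.5°):
cos H₀ = −tan(+18.5°) tan(+4.200°) = -0.0246, H₀ = 1.5954 rad.
Bracket: H₀ sin φ sin δ + cos φ cos δ sin H₀ = 1.5954×0.31730×0.07324 + 0.94832×0.99731×0.99970 = 0.037076 + 0.945485 = 0.982561.
Q̄ = (S₀/π) × [bracket] = (1361/π) × 0.982561 = 425.66 W/m².
— Configuration B (φ=+18.5°):
Solar declination: sin δ = sin ε · sin λ_s = sin 23.44° × sin 241.8° = -0.35057, so δ = -20.522°.
cos H₀ = −tan(+18.5°) tan(-20.522°) = 0.1252, H₀ = 1.4452 rad.
Bracket: H₀ sin φ sin δ + cos φ cos δ sin H₀ = 1.4452×0.31730×-0.35057 + 0.94832×0.93654×0.99213 = -0.160758 + 0.881150 = 0.720392.
Q̄ = (S₀/π) × [bracket] = (1361/π) × 0.720392 = 312.09 W/m².
Ratio Q̄_A / Q̄_B = 425.66 / 312.09 = 1.364.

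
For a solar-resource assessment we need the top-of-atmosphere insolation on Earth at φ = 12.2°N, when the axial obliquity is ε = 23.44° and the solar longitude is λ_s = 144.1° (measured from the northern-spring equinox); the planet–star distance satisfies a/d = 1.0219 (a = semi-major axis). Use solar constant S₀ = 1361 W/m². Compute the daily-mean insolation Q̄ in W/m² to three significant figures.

Q̄ ≈ 466 W/m²

Solar declination: sin δ = sin ε · sin λ_s = sin 23.44° × sin 144.1° = 0.23325, so δ = +13.489°.
cos H₀ = −tan(+12.2°) tan(+13.489°) = -0.0519, H₀ = 1.6227 rad.
Bracket: H₀ sin φ sin δ + cos φ cos δ sin H₀ = 1.6227×0.21132×0.23325 + 0.97742×0.97242×0.99865 = 0.079984 + 0.949180 = 1.029164.
Inverse-square distance factor (a/d)² = 1.0219² = 1.044280.
Q̄ = (S₀/π) × 1.044280 × [bracket] = (1361/π) × 1.044280 × 1.029164 = 465.6 W/m².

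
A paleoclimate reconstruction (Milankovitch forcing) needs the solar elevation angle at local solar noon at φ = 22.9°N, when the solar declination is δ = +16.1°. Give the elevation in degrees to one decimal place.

At local noon the hour angle is zero, so the zenith angle equals |φ − δ| = |+22.9° − (+16.100°)| = 6.800°.
Elevation = 90° − 6.800° = 83.2°.

83.2°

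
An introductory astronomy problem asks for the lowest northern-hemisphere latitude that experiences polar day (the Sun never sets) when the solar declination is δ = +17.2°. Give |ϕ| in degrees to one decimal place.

Polar day requires cos h₀ = −tan ϕ tan δ ≤ −1, i.e. tan ϕ tan δ ≥ 1.
The boundary is |tan ϕ| · |tan δ| = 1, so |ϕ| = 90° − |δ| = 90° − 17.2° = 72.8° in the northern hemisphere.

|ϕ| = 72.8°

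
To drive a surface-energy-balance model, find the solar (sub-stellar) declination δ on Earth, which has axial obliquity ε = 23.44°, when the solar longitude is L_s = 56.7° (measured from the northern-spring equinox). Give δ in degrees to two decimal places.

sin δ = sin ε · sin L_s = sin 23.44° × sin 56.7° = 0.332475.
δ = arcsin(0.332475) = +19.42°.

δ = +19.42°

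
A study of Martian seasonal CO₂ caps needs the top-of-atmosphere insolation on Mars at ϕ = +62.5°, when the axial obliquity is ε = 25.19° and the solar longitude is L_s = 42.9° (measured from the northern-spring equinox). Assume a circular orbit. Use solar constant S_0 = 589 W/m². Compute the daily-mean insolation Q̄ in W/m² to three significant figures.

Q̄ ≈ 173 W/m²

Solar declination: sin δ = sin ε · sin L_s = sin 25.19° × sin 42.9° = 0.28973, so δ = +16.842°.
cos h₀ = −tan(+62.5°) tan(+16.842°) = -0.5815, h₀ = 2.1914 rad.
Bracket: h₀ sin ϕ sin δ + cos ϕ cos δ sin h₀ = 2.1914×0.88701×0.28973 + 0.46175×0.95711×0.81354 = 0.563175 + 0.359540 = 0.922715.
Q̄ = (S_0/π) × [bracket] = (589/π) × 0.922715 = 173.0 W/m².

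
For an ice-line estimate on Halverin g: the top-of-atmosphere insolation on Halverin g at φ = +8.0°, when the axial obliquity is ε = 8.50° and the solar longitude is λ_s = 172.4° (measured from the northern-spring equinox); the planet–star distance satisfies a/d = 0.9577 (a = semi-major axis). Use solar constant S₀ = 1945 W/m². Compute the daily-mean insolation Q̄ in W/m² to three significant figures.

Q̄ ≈ 565 W/m²

Solar declination: sin δ = sin ε · sin λ_s = sin 8.50° × sin 172.4° = 0.01955, so δ = +1.120°.
cos H₀ = −tan(+8.0°) tan(+1.120°) = -0.0027, H₀ = 1.5735 rad.
Bracket: H₀ sin φ sin δ + cos φ cos δ sin H₀ = 1.5735×0.13917×0.01955 + 0.99027×0.99981×1.00000 = 0.004281 + 0.990082 = 0.994363.
Inverse-square distance factor (a/d)² = 0.9577² = 0.917189.
Q̄ = (S₀/π) × 0.917189 × [bracket] = (1945/π) × 0.917189 × 0.994363 = 564.6 W/m².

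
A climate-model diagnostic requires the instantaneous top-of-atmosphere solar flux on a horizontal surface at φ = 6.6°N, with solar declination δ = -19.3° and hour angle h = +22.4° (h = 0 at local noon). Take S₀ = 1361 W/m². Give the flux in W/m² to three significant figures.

cos θ_z = sin φ sin δ + cos φ cos δ cos h = -0.037988 + 0.866805 = 0.828817.
Flux = S₀ · cos θ_z = 1361 × 0.828817 = 1128 W/m².

1.13e+03 W/m²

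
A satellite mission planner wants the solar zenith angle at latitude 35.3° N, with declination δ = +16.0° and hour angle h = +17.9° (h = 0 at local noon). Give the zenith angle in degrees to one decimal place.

cos θ_z = sin φ sin δ + cos φ cos δ cos h = 0.159279 + 0.746547 = 0.905826.
θ_z = arccos(0.905826) = 25.1°.

θ_z = 25.1°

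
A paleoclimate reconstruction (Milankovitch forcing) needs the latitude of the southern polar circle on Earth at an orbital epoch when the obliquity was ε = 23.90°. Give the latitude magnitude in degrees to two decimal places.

66.10°

The polar circle is the lowest latitude that experiences at least one full rotation of continuous darkness at the northern-summer solstice; it lies at |ϕ| = 90° − ε = 90° − 23.90° = 66.10°.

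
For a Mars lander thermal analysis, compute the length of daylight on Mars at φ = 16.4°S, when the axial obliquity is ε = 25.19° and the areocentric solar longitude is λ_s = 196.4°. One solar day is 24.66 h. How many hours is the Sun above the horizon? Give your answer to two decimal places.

12.61 h

sin δ = sin 25.19° × sin 196.4° = -0.12017, so δ = -6.902°.
cos H₀ = −tan φ · tan δ = −tan(-16.4°) × tan(-6.902°) = -0.0356, so H₀ = 1.6064 rad = 92.04°.
Daylight = 2H₀/(2π) × 24.66 h = (1.6064/π) × 24.66 = 12.61 h.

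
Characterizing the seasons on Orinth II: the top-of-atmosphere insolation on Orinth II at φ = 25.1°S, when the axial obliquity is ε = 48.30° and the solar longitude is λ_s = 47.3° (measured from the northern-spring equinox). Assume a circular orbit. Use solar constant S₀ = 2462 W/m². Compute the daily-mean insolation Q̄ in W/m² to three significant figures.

Q̄ ≈ 335 W/m²

Solar declination: sin δ = sin ε · sin λ_s = sin 48.30° × sin 47.3° = 0.54872, so δ = +33.279°.
cos H₀ = −tan(-25.1°) tan(+33.279°) = 0.3075, H₀ = 1.2583 rad.
Bracket: H₀ sin φ sin δ + cos φ cos δ sin H₀ = 1.2583×-0.42420×0.54872 + 0.90557×0.83601×0.95156 = -0.292891 + 0.720393 = 0.427502.
Q̄ = (S₀/π) × [bracket] = (2462/π) × 0.427502 = 335.0 W/m².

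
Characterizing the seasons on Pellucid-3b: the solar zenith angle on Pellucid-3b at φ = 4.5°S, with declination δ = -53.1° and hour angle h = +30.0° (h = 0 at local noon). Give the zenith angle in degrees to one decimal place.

cos θ_z = sin φ sin δ + cos φ cos δ cos h = 0.062743 + 0.518376 = 0.581119.
θ_z = arccos(0.581119) = 54.5°.

θ_z = 54.5°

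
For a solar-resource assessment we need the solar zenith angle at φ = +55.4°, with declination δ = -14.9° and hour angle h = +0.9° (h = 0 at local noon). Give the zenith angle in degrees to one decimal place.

θ_z = 70.3°

cos θ_z = sin φ sin δ + cos φ cos δ cos h = -0.211655 + 0.548683 = 0.337028.
θ_z = arccos(0.337028) = 70.3°.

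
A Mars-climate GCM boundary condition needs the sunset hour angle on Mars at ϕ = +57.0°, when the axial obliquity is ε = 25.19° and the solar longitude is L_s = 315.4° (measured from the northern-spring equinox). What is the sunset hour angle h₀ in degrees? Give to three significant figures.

Solar declination: sin δ = sin ε · sin L_s = sin 25.19° × sin 315.4° = -0.29885, so δ = -17.389°.
cos h₀ = −tan ϕ · tan δ = −tan(+57.0°) × tan(-17.389°) = 0.4822, so h₀ = 1.0676 rad = 61.17°.

h₀ = 61.2°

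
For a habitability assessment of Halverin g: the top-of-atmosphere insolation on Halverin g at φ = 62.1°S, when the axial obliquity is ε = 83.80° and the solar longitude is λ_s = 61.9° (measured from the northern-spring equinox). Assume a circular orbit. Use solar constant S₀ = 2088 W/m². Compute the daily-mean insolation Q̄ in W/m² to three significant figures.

Q̄ ≈ 0.00 W/m²

Solar declination: sin δ = sin ε · sin λ_s = sin 83.80° × sin 61.9° = 0.87697, so δ = +61.279°.
cos H₀ = −tan(-62.1°) tan(+61.279°) = 3.4467 ≥ 1 ⇒ polar night, H₀ = 0 and Q̄ = 0.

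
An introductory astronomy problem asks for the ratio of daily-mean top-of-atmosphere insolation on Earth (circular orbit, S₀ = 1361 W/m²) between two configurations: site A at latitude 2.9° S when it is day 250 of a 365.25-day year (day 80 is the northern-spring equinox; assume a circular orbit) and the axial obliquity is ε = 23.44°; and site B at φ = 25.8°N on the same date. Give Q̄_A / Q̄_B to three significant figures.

Q̄_A / Q̄_B ≈ 1.03

— Configuration A (φ=-2.9°):
Solar longitude: λ_s = 360° × (250 − 80)/365.25 = 167.556°.
sin δ = sin 23.44° × sin 167.556° = 0.08571, so δ = +4.917°.
cos H₀ = −tan(-2.9°) tan(+4.917°) = 0.0044, H₀ = 1.5664 rad.
Bracket: H₀ sin φ sin δ + cos φ cos δ sin H₀ = 1.5664×-0.05059×0.08571 + 0.99872×0.99632×0.99999 = -0.006792 + 0.995035 = 0.988243.
Q̄ = (S₀/π) × [bracket] = (1361/π) × 0.988243 = 428.13 W/m².
— Configuration B (φ=+25.8°):
cos H₀ = −tan(+25.8°) tan(+4.917°) = -0.0416, H₀ = 1.6124 rad.
Bracket: H₀ sin φ sin δ + cos φ cos δ sin H₀ = 1.6124×0.43523×0.08571 + 0.90032×0.99632×0.99913 = 0.060148 + 0.896226 = 0.956374.
Q̄ = (S₀/π) × [bracket] = (1361/π) × 0.956374 = 414.32 W/m².
Ratio Q̄_A / Q̄_B = 428.13 / 414.32 = 1.033.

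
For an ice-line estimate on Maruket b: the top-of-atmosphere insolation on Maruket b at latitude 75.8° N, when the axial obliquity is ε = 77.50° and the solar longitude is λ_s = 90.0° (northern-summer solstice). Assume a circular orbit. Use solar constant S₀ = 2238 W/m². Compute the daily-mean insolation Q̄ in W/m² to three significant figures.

Solar declination: sin δ = sin ε · sin λ_s = sin 77.50° × sin 90.0° = 0.97630, so δ = +77.500°.
cos H₀ = −tan(+75.8°) tan(+77.500°) = -17.8261 ≤ −1 ⇒ polar day, H₀ = π.
Bracket: H₀ sin φ sin δ + cos φ cos δ sin H₀ = 3.1416×0.96945×0.97630 + 0.24531×0.21644×0.00000 = 2.973443 + 0.000000 = 2.973443.
Q̄ = (S₀/π) × [bracket] = (2238/π) × 2.973443 = 2118 W/m².

Q̄ ≈ 2.12e+03 W/m²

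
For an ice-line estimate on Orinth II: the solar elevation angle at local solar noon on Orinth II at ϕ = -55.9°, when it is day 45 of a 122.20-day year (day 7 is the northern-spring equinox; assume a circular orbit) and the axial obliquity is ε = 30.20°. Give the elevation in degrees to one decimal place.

Solar longitude: L_s = 360° × (45 − 7)/122.20 = 111.948°.
sin δ = sin 30.20° × sin 111.948° = 0.46656, so δ = +27.811°.
At local noon the hour angle is zero, so the zenith angle equals |ϕ − δ| = |-55.9° − (+27.811°)| = 83.711°.
Elevation = 90° − 83.711° = 6.3°.

6.3°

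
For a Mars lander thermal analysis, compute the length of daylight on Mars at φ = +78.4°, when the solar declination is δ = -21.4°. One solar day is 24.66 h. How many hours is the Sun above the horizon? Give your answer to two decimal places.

0.00 h

cos H₀ = −tan φ · tan δ = 1.9092 ≥ 1, so the Sun never rises (polar night) and H₀ = 0.
Daylight = 2H₀/(2π) × 24.66 h = (0.0000/π) × 24.66 = 0.00 h.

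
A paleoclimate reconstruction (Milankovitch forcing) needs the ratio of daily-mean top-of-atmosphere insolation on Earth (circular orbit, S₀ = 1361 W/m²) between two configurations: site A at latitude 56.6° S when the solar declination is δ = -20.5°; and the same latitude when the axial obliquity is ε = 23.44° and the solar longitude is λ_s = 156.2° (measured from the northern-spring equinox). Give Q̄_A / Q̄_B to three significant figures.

Q̄_A / Q̄_B ≈ 3.03

— Configuration A (φ=-56.6°):
cos H₀ = −tan(-56.6°) tan(-20.500°) = -0.5670, H₀ = 2.1737 rad.
Bracket: H₀ sin φ sin δ + cos φ cos δ sin H₀ = 2.1737×-0.83485×-0.35021 + 0.55048×0.93667×0.82370 = 0.635531 + 0.424715 = 1.060246.
Q̄ = (S₀/π) × [bracket] = (1361/π) × 1.060246 = 459.32 W/m².
— Configuration B (φ=-56.6°):
Solar declination: sin δ = sin ε · sin λ_s = sin 23.44° × sin 156.2° = 0.16053, so δ = +9.237°.
cos H₀ = −tan(-56.6°) tan(+9.237°) = 0.2466, H₀ = 1.3216 rad.
Bracket: H₀ sin φ sin δ + cos φ cos δ sin H₀ = 1.3216×-0.83485×0.16053 + 0.55048×0.98703×0.96910 = -0.177119 + 0.526551 = 0.349432.
Q̄ = (S₀/π) × [bracket] = (1361/π) × 0.349432 = 151.38 W/m².
Ratio Q̄_A / Q̄_B = 459.32 / 151.38 = 3.034.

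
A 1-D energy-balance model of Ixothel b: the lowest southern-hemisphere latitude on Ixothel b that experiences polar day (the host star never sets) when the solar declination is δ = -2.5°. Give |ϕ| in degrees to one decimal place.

|ϕ| = 87.5°

Polar day requires cos h₀ = −tan ϕ tan δ ≤ −1, i.e. tan ϕ tan δ ≥ 1.
The boundary is |tan ϕ| · |tan δ| = 1, so |ϕ| = 90° − |δ| = 90° − 2.5° = 87.5° in the southern hemisphere.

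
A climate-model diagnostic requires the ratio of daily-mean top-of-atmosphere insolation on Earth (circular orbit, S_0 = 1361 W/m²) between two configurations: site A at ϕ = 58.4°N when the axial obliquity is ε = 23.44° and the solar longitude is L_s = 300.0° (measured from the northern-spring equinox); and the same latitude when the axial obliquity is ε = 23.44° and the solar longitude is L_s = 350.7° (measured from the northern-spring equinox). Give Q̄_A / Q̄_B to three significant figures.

— Configuration A (ϕ=+58.4°):
Solar declination: sin δ = sin ε · sin L_s = sin 23.44° × sin 300.0° = -0.34449, so δ = -20.151°.
cos h₀ = −tan(+58.4°) tan(-20.151°) = 0.5965, h₀ = 0.9317 rad.
Bracket: h₀ sin ϕ sin δ + cos ϕ cos δ sin h₀ = 0.9317×0.85173×-0.34449 + 0.52399×0.93879×0.80263 = -0.273372 + 0.394827 = 0.121455.
Q̄ = (S_0/π) × [bracket] = (1361/π) × 0.121455 = 52.617 W/m².
— Configuration B (ϕ=+58.4°):
Solar declination: sin δ = sin ε · sin L_s = sin 23.44° × sin 350.7° = -0.06428, so δ = -3.686°.
cos h₀ = −tan(+58.4°) tan(-3.686°) = 0.1047, h₀ = 1.4659 rad.
Bracket: h₀ sin ϕ sin δ + cos ϕ cos δ sin h₀ = 1.4659×0.85173×-0.06428 + 0.52399×0.99793×0.99450 = -0.080257 + 0.520029 = 0.439772.
Q̄ = (S_0/π) × [bracket] = (1361/π) × 0.439772 = 190.52 W/m².
Ratio Q̄_A / Q̄_B = 52.617 / 190.52 = 0.2762.

Q̄_A / Q̄_B ≈ 0.276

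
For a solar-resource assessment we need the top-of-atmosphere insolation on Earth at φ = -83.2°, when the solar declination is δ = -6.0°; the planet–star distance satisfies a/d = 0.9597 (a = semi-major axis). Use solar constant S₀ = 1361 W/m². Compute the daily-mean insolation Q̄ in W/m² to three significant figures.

Q̄ ≈ 132 W/m²

cos H₀ = −tan(-83.2°) tan(-6.000°) = -0.8814, H₀ = 2.6497 rad.
Bracket: H₀ sin φ sin δ + cos φ cos δ sin H₀ = 2.6497×-0.99297×-0.10453 + 0.11840×0.99452×0.47231 = 0.275026 + 0.055615 = 0.330641.
Inverse-square distance factor (a/d)² = 0.9597² = 0.921024.
Q̄ = (S₀/π) × 0.921024 × [bracket] = (1361/π) × 0.921024 × 0.330641 = 131.9 W/m².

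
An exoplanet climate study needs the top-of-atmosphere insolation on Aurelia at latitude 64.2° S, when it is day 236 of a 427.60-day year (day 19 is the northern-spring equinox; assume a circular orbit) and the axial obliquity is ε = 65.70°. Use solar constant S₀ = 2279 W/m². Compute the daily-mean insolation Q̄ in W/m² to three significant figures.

Q̄ ≈ 361 W/m²

Solar longitude: λ_s = 360° × (236 − 19)/427.60 = 182.694°.
sin δ = sin 65.70° × sin 182.694° = -0.04284, so δ = -2.455°.
cos H₀ = −tan(-64.2°) tan(-2.455°) = -0.0887, H₀ = 1.6596 rad.
Bracket: H₀ sin φ sin δ + cos φ cos δ sin H₀ = 1.6596×-0.90032×-0.04284 + 0.43523×0.99908×0.99606 = 0.064010 + 0.433116 = 0.497126.
Q̄ = (S₀/π) × [bracket] = (2279/π) × 0.497126 = 360.6 W/m².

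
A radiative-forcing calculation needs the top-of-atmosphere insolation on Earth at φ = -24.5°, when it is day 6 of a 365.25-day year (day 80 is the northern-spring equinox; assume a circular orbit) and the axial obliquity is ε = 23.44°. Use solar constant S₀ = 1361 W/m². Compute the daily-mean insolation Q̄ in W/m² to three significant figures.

Q̄ ≈ 478 W/m²

Solar longitude: λ_s = 360° × (6 − 80)/365.25 = -72.936°, i.e. -72.936° + 360° = 287.064°.
sin δ = sin 23.44° × sin 287.064° = -0.38028, so δ = -22.351°.
cos H₀ = −tan(-24.5°) tan(-22.351°) = -0.1874, H₀ = 1.7593 rad.
Bracket: H₀ sin φ sin δ + cos φ cos δ sin H₀ = 1.7593×-0.41469×-0.38028 + 0.90996×0.92487×0.98229 = 0.277439 + 0.826690 = 1.104129.
Q̄ = (S₀/π) × [bracket] = (1361/π) × 1.104129 = 478.3 W/m².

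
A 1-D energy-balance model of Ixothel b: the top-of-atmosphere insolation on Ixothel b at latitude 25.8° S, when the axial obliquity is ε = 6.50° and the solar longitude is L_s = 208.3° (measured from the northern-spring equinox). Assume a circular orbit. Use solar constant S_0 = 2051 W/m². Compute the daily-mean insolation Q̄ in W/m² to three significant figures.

Solar declination: sin δ = sin ε · sin L_s = sin 6.50° × sin 208.3° = -0.05367, so δ = -3.076°.
cos h₀ = −tan(-25.8°) tan(-3.076°) = -0.0260, h₀ = 1.5968 rad.
Bracket: h₀ sin ϕ sin δ + cos ϕ cos δ sin h₀ = 1.5968×-0.43523×-0.05367 + 0.90032×0.99856×0.99966 = 0.037299 + 0.898718 = 0.936017.
Q̄ = (S_0/π) × [bracket] = (2051/π) × 0.936017 = 611.1 W/m².

Q̄ ≈ 611 W/m²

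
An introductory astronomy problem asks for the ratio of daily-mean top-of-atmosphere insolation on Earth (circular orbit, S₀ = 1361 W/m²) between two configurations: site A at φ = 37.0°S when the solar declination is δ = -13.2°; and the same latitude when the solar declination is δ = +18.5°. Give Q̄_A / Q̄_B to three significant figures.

Q̄_A / Q̄_B ≈ 2.09

— Configuration A (φ=-37.0°):
cos H₀ = −tan(-37.0°) tan(-13.200°) = -0.1767, H₀ = 1.7485 rad.
Bracket: H₀ sin φ sin δ + cos φ cos δ sin H₀ = 1.7485×-0.60182×-0.22835 + 0.79864×0.97358×0.98426 = 0.240289 + 0.765301 = 1.005590.
Q̄ = (S₀/π) × [bracket] = (1361/π) × 1.005590 = 435.64 W/m².
— Configuration B (φ=-37.0°):
cos H₀ = −tan(-37.0°) tan(+18.500°) = 0.2521, H₀ = 1.3159 rad.
Bracket: H₀ sin φ sin δ + cos φ cos δ sin H₀ = 1.3159×-0.60182×0.31730 + 0.79864×0.94832×0.96769 = -0.251281 + 0.732896 = 0.481615.
Q̄ = (S₀/π) × [bracket] = (1361/π) × 0.481615 = 208.65 W/m².
Ratio Q̄_A / Q̄_B = 435.64 / 208.65 = 2.088.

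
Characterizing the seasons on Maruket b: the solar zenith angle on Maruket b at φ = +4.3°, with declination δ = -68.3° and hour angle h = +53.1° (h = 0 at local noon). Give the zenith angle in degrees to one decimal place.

θ_z = 81.3°

cos θ_z = sin φ sin δ + cos φ cos δ cos h = -0.069665 + 0.221379 = 0.151714.
θ_z = arccos(0.151714) = 81.3°.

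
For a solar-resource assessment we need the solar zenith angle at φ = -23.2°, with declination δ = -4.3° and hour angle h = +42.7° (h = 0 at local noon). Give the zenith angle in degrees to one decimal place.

cos θ_z = sin φ sin δ + cos φ cos δ cos h = 0.029537 + 0.673585 = 0.703122.
θ_z = arccos(0.703122) = 45.3°.

θ_z = 45.3°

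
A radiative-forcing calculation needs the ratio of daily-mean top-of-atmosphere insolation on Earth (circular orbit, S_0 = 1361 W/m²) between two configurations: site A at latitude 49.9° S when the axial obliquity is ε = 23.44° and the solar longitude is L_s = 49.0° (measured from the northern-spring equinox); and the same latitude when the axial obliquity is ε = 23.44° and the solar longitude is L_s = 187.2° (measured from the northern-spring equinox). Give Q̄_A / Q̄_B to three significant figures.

— Configuration A (ϕ=-49.9°):
Solar declination: sin δ = sin ε · sin L_s = sin 23.44° × sin 49.0° = 0.30021, so δ = +17.471°.
cos h₀ = −tan(-49.9°) tan(+17.471°) = 0.3738, h₀ = 1.1877 rad.
Bracket: h₀ sin ϕ sin δ + cos ϕ cos δ sin h₀ = 1.1877×-0.76492×0.30021 + 0.64412×0.95387×0.92753 = -0.272739 + 0.569881 = 0.297142.
Q̄ = (S_0/π) × [bracket] = (1361/π) × 0.297142 = 128.73 W/m².
— Configuration B (ϕ=-49.9°):
Solar declination: sin δ = sin ε · sin L_s = sin 23.44° × sin 187.2° = -0.04986, so δ = -2.858°.
cos h₀ = −tan(-49.9°) tan(-2.858°) = -0.0593, h₀ = 1.6301 rad.
Bracket: h₀ sin ϕ sin δ + cos ϕ cos δ sin h₀ = 1.6301×-0.76492×-0.04986 + 0.64412×0.99876×0.99824 = 0.062170 + 0.642189 = 0.704359.
Q̄ = (S_0/π) × [bracket] = (1361/π) × 0.704359 = 305.14 W/m².
Ratio Q̄_A / Q̄_B = 128.73 / 305.14 = 0.4219.

Q̄_A / Q̄_B ≈ 0.422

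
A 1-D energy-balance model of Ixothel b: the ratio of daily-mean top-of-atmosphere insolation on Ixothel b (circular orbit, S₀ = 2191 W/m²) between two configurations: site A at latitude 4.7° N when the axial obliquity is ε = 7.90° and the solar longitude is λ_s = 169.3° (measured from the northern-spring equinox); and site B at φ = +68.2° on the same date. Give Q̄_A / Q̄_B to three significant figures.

Q̄_A / Q̄_B ≈ 2.44

— Configuration A (φ=+4.7°):
Solar declination: sin δ = sin ε · sin λ_s = sin 7.90° × sin 169.3° = 0.02552, so δ = +1.462°.
cos H₀ = −tan(+4.7°) tan(+1.462°) = -0.0021, H₀ = 1.5729 rad.
Bracket: H₀ sin φ sin δ + cos φ cos δ sin H₀ = 1.5729×0.08194×0.02552 + 0.99664×0.99967×1.00000 = 0.003289 + 0.996311 = 0.999600.
Q̄ = (S₀/π) × [bracket] = (2191/π) × 0.999600 = 697.14 W/m².
— Configuration B (φ=+68.2°):
cos H₀ = −tan(+68.2°) tan(+1.462°) = -0.0638, H₀ = 1.6347 rad.
Bracket: H₀ sin φ sin δ + cos φ cos δ sin H₀ = 1.6347×0.92849×0.02552 + 0.37137×0.99967×0.99796 = 0.038734 + 0.370490 = 0.409224.
Q̄ = (S₀/π) × [bracket] = (2191/π) × 0.409224 = 285.40 W/m².
Ratio Q̄_A / Q̄_B = 697.14 / 285.40 = 2.443.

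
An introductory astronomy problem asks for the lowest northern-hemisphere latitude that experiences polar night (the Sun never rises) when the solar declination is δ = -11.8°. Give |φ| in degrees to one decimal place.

|φ| = 78.2°

Polar night requires cos H₀ = −tan φ tan δ ≥ 1, i.e. tan φ tan δ ≤ −1.
The boundary is |tan φ| · |tan δ| = 1, so |φ| = 90° − |δ| = 90° − 11.8° = 78.2° in the northern hemisphere.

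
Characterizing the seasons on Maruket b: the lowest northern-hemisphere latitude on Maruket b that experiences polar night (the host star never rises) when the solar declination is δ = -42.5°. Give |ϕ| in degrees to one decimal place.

|ϕ| = 47.5°

Polar night requires cos h₀ = −tan ϕ tan δ ≥ 1, i.e. tan ϕ tan δ ≤ −1.
The boundary is |tan ϕ| · |tan δ| = 1, so |ϕ| = 90° − |δ| = 90° − 42.5° = 47.5° in the northern hemisphere.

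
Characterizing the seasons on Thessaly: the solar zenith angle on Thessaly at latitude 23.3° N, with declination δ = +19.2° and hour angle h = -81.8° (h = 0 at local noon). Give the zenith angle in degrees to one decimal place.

cos θ_z = sin ϕ sin δ + cos ϕ cos δ cos h = 0.130082 + 0.123710 = 0.253792.
θ_z = arccos(0.253792) = 75.3°.

θ_z = 75.3°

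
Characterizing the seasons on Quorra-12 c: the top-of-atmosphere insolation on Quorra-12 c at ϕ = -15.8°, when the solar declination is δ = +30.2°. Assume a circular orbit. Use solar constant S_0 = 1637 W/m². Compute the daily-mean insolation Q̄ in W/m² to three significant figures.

Q̄ ≈ 327 W/m²

cos h₀ = −tan(-15.8°) tan(+30.200°) = 0.1647, h₀ = 1.4053 rad.
Bracket: h₀ sin ϕ sin δ + cos ϕ cos δ sin h₀ = 1.4053×-0.27228×0.50302 + 0.96222×0.86427×0.98634 = -0.192473 + 0.820258 = 0.627785.
Q̄ = (S_0/π) × [bracket] = (1637/π) × 0.627785 = 327.1 W/m².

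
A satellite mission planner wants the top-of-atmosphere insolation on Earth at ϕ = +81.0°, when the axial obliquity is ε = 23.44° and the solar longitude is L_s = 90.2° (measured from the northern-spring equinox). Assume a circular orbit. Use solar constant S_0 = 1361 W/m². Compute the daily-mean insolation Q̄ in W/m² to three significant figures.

Solar declination: sin δ = sin ε · sin L_s = sin 23.44° × sin 90.2° = 0.39779, so δ = +23.440°.
cos h₀ = −tan(+81.0°) tan(+23.440°) = -2.7374 ≤ −1 ⇒ polar day, h₀ = π.
Bracket: h₀ sin ϕ sin δ + cos ϕ cos δ sin h₀ = 3.1416×0.98769×0.39779 + 0.15643×0.91748×0.00000 = 1.234313 + 0.000000 = 1.234313.
Q̄ = (S_0/π) × [bracket] = (1361/π) × 1.234313 = 534.7 W/m².

Q̄ ≈ 535 W/m²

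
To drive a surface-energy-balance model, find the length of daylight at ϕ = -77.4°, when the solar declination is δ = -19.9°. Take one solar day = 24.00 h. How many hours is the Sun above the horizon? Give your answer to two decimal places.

24.00 h

Sunrise equation: cos h₀ = −tan ϕ · tan δ = -1.6195 ≤ −1, so the Sun never sets (polar day) and h₀ = π.
Daylight = 2h₀/(2π) × 24.00 h = (3.1416/π) × 24.00 = 24.00 h.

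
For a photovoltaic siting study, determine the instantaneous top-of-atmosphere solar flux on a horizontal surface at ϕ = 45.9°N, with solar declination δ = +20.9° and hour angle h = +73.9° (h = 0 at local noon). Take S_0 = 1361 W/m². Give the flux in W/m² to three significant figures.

594 W/m²

cos θ_z = sin ϕ sin δ + cos ϕ cos δ cos h = 0.256183 + 0.180289 = 0.436472.
Flux = S_0 · cos θ_z = 1361 × 0.436472 = 594.0 W/m².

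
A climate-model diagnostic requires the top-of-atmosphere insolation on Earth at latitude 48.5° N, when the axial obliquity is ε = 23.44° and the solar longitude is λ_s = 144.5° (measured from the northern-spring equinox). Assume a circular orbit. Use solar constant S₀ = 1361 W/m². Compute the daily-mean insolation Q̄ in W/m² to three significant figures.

Q̄ ≈ 407 W/m²

Solar declination: sin δ = sin ε · sin λ_s = sin 23.44° × sin 144.5° = 0.23100, so δ = +13.356°.
cos H₀ = −tan(+48.5°) tan(+13.356°) = -0.2684, H₀ = 1.8425 rad.
Bracket: H₀ sin φ sin δ + cos φ cos δ sin H₀ = 1.8425×0.74896×0.23100 + 0.66262×0.97295×0.96332 = 0.318770 + 0.621049 = 0.939819.
Q̄ = (S₀/π) × [bracket] = (1361/π) × 0.939819 = 407.1 W/m².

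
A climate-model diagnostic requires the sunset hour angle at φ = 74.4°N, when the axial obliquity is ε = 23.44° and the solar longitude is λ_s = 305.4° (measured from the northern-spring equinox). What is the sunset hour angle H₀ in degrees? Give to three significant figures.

Solar declination: sin δ = sin ε · sin λ_s = sin 23.44° × sin 305.4° = -0.32425, so δ = -18.920°.
cos H₀ = −tan φ · tan δ = 1.2277 ≥ 1, so the Sun never rises (polar night) and H₀ = 0.

H₀ = 0.00°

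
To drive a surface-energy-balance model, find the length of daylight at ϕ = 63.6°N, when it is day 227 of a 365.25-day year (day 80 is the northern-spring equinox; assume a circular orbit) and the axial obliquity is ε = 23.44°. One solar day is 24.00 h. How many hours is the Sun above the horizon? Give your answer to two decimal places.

Solar longitude: L_s = 360° × (227 − 80)/365.25 = 144.887°.
sin δ = sin 23.44° × sin 144.887° = 0.22880, so δ = +13.227°.
cos h₀ = −tan ϕ · tan δ = −tan(+63.6°) × tan(+13.227°) = -0.4735, so h₀ = 2.0640 rad = 118.26°.
Daylight = 2h₀/(2π) × 24.00 h = (2.0640/π) × 24.00 = 15.77 h.

15.77 h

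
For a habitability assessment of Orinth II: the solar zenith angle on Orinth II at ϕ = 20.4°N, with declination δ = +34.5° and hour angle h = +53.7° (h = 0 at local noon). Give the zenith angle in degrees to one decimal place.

cos θ_z = sin ϕ sin δ + cos ϕ cos δ cos h = 0.197433 + 0.457294 = 0.654727.
θ_z = arccos(0.654727) = 49.1°.

θ_z = 49.1°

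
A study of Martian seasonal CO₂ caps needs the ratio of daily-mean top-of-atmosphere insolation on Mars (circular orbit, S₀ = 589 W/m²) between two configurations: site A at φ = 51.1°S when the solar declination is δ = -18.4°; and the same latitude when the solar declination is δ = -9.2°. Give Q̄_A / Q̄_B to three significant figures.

— Configuration A (φ=-51.1°):
cos H₀ = −tan(-51.1°) tan(-18.400°) = -0.4123, H₀ = 1.9957 rad.
Bracket: H₀ sin φ sin δ + cos φ cos δ sin H₀ = 1.9957×-0.77824×-0.31565 + 0.62796×0.94888×0.91106 = 0.490247 + 0.542863 = 1.033110.
Q̄ = (S₀/π) × [bracket] = (589/π) × 1.033110 = 193.69 W/m².
— Configuration B (φ=-51.1°):
cos H₀ = −tan(-51.1°) tan(-9.200°) = -0.2007, H₀ = 1.7729 rad.
Bracket: H₀ sin φ sin δ + cos φ cos δ sin H₀ = 1.7729×-0.77824×-0.15988 + 0.62796×0.98714×0.97965 = 0.220593 + 0.607270 = 0.827863.
Q̄ = (S₀/π) × [bracket] = (589/π) × 0.827863 = 155.21 W/m².
Ratio Q̄_A / Q̄_B = 193.69 / 155.21 = 1.248.

Q̄_A / Q̄_B ≈ 1.25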